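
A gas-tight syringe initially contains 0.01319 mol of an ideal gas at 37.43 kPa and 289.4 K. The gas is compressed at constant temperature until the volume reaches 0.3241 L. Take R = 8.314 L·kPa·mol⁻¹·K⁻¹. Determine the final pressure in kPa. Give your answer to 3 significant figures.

From PV = nRT: V₁ = nRT₁/P₁ = 0.8479 L.
Isothermal, so P V is constant: T₂ = T₁; P₂ = P₁·(V₁/V₂) = 97.92 kPa.

P₂ ≈ 97.9 kPa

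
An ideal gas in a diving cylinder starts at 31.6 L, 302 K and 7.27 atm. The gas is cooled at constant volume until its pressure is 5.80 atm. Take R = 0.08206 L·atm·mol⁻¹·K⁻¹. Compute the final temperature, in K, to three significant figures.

V constant ⇒ P ∝ T: V₂ = V₁; T₂ = T₁·(P₂/P₁) = 240.9 K.

T₂ ≈ 241 K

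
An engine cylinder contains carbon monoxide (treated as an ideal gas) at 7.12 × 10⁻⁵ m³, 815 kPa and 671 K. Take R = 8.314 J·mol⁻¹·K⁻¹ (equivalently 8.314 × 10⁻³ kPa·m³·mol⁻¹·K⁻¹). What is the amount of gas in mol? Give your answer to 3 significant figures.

n ≈ 0.0104 mol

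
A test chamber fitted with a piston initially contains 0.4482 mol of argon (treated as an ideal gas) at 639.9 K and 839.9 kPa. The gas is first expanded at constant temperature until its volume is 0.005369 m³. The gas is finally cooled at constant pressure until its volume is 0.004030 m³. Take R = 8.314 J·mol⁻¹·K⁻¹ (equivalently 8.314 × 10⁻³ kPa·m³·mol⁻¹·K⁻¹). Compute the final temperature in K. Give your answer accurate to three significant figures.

From PV = nRT: V₁ = nRT₁/P₁ = 0.002839 m³.
Isothermal, so P V is constant: T₂ = T₁; P₂ = P₁·(V₁/V₂) = 444.1 kPa.
Isobaric, so V/T is constant: P₃ = P₂; T₃ = T₂·(V₃/V₂) = 480.3 K.

T₃ ≈ 480 K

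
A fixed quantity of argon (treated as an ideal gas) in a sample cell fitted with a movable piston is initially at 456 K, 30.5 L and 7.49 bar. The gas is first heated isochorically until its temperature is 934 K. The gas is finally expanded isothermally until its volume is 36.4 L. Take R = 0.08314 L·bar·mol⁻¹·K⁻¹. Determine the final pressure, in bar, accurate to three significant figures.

V constant ⇒ P ∝ T: V₂ = V₁; P₂ = P₁·(T₂/T₁) = 15.34 bar.
T constant ⇒ Boyle's law P V = const: T₃ = T₂; P₃ = P₂·(V₂/V₃) = 12.85 bar.

P₃ ≈ 12.9 bar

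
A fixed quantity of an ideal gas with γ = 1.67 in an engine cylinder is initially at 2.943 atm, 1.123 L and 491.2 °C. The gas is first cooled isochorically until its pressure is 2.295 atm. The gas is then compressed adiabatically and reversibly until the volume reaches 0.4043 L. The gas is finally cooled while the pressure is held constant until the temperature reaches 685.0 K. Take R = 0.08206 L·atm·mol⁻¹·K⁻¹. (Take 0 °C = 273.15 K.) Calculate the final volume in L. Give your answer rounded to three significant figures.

Convert: T₁ = 764.3 K.
Isochoric, so P/T is constant: V₂ = V₁; T₂ = T₁·(P₂/P₁) = 596.1 K.
Adiabatic (γ = 1.67), T V^(γ−1) and P V^γ constant: T₃ = T₂·(V₂/V₃)^(γ−1) = 1182 K; P₃ = P₂·(V₂/V₃)^γ = 12.64 atm.
P constant ⇒ V ∝ T: P₄ = P₃; V₄ = V₃·(T₄/T₃) = 0.2343 L.

V₄ ≈ 0.234 L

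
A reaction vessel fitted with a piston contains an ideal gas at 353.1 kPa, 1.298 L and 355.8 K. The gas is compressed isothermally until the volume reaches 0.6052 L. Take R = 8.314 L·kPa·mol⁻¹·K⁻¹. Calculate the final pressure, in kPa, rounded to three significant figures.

T constant ⇒ Boyle's law P V = const: T₂ = T₁; P₂ = P₁·(V₁/V₂) = 757.3 kPa.

P₂ ≈ 757 kPa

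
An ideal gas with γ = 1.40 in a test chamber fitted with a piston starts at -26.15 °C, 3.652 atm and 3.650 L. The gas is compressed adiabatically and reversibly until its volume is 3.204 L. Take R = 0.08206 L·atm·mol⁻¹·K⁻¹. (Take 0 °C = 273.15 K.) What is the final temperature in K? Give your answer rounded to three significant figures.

T₂ ≈ 260 K

Convert: T₁ = 247.0 K.
Adiabatic (γ = 1.40), T V^(γ−1) and P V^γ constant: T₂ = T₁·(V₁/V₂)^(γ−1) = 260.2 K; P₂ = P₁·(V₁/V₂)^γ = 4.383 atm.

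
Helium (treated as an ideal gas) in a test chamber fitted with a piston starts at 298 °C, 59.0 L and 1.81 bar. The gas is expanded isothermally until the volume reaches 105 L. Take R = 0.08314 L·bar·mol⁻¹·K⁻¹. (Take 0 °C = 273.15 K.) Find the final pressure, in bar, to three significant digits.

P₂ ≈ 1.02 bar

Convert: T₁ = 571.1 K.
Isothermal, so P V is constant: T₂ = T₁; P₂ = P₁·(V₁/V₂) = 1.017 bar.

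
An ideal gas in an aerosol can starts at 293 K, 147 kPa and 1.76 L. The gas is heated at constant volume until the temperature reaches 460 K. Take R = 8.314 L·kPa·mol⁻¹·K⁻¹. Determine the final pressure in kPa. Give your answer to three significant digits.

P₂ ≈ 231 kPa

V constant ⇒ P ∝ T: V₂ = V₁; P₂ = P₁·(T₂/T₁) = 230.8 kPa.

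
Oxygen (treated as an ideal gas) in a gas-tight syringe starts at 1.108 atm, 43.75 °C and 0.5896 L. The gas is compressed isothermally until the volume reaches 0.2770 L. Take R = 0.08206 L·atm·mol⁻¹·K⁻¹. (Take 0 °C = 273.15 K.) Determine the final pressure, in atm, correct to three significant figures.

Convert: T₁ = 316.9 K.
T constant ⇒ Boyle's law P V = const: T₂ = T₁; P₂ = P₁·(V₁/V₂) = 2.358 atm.

P₂ ≈ 2.36 atm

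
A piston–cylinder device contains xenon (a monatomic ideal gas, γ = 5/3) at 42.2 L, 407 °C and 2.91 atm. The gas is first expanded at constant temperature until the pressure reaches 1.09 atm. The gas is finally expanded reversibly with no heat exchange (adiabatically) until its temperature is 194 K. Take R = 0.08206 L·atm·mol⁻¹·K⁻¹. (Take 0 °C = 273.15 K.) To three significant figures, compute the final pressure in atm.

P₃ ≈ 0.0474 atm

Convert: T₁ = 680.1 K.
T constant ⇒ Boyle's law P V = const: T₂ = T₁; V₂ = V₁·(P₁/P₂) = 112.7 L.
Reversible adiabatic, γ = 5/3: P₃ = P₂·(T₃/T₂)^(γ/(γ−1)) = 0.04736 atm; V₃ = V₂·(T₂/T₃)^(1/(γ−1)) = 739.6 L.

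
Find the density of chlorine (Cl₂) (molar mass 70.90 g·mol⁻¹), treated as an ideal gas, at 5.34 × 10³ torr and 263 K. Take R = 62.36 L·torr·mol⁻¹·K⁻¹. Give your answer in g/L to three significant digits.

ρ = PM/(RT) = (5.34e+03 × 70.90) / (62.36 × 263.0)

ρ ≈ 23.1 g/L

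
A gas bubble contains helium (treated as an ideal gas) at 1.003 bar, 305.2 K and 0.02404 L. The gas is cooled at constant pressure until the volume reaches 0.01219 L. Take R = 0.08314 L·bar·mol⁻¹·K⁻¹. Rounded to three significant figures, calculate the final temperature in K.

T₂ ≈ 155 K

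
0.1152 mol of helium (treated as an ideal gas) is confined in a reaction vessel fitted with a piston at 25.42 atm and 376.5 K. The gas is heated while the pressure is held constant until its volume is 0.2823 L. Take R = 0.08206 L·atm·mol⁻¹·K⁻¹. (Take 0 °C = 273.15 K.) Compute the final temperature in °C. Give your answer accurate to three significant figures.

From PV = nRT: V₁ = nRT₁/P₁ = 0.1400 L.
P constant ⇒ V ∝ T: P₂ = P₁; T₂ = T₁·(V₂/V₁) = 759.1 K.

T₂ ≈ 486 °C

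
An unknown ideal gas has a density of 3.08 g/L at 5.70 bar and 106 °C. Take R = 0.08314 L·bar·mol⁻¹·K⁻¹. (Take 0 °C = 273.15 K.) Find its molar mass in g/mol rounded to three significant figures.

ρ = PM/(RT) ⇒ M = ρRT/P = (3.08 × 0.08314 × 379.1) / 5.70

M ≈ 17.0 g/mol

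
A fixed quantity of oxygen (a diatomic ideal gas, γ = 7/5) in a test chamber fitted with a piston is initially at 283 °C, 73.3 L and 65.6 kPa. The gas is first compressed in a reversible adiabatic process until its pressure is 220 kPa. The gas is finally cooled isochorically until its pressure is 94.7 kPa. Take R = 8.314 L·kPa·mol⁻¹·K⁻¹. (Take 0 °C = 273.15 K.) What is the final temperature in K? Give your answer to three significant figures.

T₃ ≈ 338 K

Convert: T₁ = 556.1 K.
Reversible adiabatic, γ = 7/5: T₂ = T₁·(P₂/P₁)^((γ−1)/γ) = 785.9 K; V₂ = V₁·(P₁/P₂)^(1/γ) = 30.88 L.
V constant ⇒ P ∝ T: V₃ = V₂; T₃ = T₂·(P₃/P₂) = 338.3 K.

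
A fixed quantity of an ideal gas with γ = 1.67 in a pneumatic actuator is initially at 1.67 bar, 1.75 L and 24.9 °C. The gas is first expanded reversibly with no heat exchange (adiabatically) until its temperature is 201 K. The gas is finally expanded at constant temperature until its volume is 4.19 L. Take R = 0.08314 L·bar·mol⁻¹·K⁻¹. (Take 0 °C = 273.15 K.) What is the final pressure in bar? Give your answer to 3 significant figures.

P₃ ≈ 0.470 bar

Convert: T₁ = 298.0 K.
Reversible adiabatic, γ = 1.67: P₂ = P₁·(T₂/T₁)^(γ/(γ−1)) = 0.6255 bar; V₂ = V₁·(T₁/T₂)^(1/(γ−1)) = 3.151 L.
T constant ⇒ Boyle's law P V = const: T₃ = T₂; P₃ = P₂·(V₂/V₃) = 0.4704 bar.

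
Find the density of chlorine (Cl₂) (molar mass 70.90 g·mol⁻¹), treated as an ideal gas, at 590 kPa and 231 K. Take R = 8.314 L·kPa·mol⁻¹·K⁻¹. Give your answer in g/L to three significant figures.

ρ = PM/(RT) = (590 × 70.90) / (8.314 × 231.0)

ρ ≈ 21.8 g/L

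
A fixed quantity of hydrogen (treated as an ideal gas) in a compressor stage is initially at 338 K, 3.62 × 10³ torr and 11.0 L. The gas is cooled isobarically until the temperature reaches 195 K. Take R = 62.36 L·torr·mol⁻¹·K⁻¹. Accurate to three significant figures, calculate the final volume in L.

P constant ⇒ V ∝ T: P₂ = P₁; V₂ = V₁·(T₂/T₁) = 6.346 L.

V₂ ≈ 6.35 L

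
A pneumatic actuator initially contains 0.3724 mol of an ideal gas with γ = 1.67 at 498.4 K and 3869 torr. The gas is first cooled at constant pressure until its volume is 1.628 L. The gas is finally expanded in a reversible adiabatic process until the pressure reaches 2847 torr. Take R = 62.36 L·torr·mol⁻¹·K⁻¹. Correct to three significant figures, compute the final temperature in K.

From PV = nRT: V₁ = nRT₁/P₁ = 2.992 L.
Isobaric, so V/T is constant: P₂ = P₁; T₂ = T₁·(V₂/V₁) = 271.2 K.
Adiabatic (γ = 1.67), T V^(γ−1) and P V^γ constant: T₃ = T₂·(P₃/P₂)^((γ−1)/γ) = 239.8 K; V₃ = V₂·(P₂/P₃)^(1/γ) = 1.956 L.

T₃ ≈ 240 K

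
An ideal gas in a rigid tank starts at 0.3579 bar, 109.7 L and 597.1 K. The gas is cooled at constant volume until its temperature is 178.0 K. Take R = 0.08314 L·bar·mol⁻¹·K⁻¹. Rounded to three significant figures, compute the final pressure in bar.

V constant ⇒ P ∝ T: V₂ = V₁; P₂ = P₁·(T₂/T₁) = 0.1067 bar.

P₂ ≈ 0.107 bar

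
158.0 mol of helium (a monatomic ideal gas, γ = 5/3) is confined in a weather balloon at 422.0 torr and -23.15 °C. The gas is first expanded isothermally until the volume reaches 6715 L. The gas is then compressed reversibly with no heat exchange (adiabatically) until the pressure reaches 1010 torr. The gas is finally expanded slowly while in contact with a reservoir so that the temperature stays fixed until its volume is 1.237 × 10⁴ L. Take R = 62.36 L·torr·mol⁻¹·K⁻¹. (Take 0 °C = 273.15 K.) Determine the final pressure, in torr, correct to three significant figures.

Convert: T₁ = 250.0 K.
From PV = nRT: V₁ = nRT₁/P₁ = 5837 L.
T constant ⇒ Boyle's law P V = const: T₂ = T₁; P₂ = P₁·(V₁/V₂) = 366.8 torr.
Adiabatic (γ = 5/3), T V^(γ−1) and P V^γ constant: T₃ = T₂·(P₃/P₂)^((γ−1)/γ) = 374.9 K; V₃ = V₂·(P₂/P₃)^(1/γ) = 3657 L.
T constant ⇒ Boyle's law P V = const: T₄ = T₃; P₄ = P₃·(V₃/V₄) = 298.6 torr.

P₄ ≈ 299 torr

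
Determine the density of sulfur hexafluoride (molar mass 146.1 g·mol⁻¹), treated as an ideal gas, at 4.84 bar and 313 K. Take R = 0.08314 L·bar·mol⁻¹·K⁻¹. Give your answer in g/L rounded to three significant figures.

ρ = PM/(RT) = (4.84 × 146.1) / (0.08314 × 313.0)

ρ ≈ 27.2 g/L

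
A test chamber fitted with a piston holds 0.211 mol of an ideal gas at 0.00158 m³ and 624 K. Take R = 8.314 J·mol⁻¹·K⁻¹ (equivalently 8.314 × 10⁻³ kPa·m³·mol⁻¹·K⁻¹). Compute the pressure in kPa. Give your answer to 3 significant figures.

P ≈ 693 kPa

PV = nRT ⇒ P = nRT/V = (0.211 × 8.314 × 10⁻³ × 624) / 0.00158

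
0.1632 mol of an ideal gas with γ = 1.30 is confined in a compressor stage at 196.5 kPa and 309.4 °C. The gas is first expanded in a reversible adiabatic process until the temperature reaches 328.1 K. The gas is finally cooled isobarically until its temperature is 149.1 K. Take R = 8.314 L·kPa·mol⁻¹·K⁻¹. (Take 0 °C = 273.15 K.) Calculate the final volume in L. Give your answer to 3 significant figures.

V₃ ≈ 12.4 L

Convert: T₁ = 582.5 K.
From PV = nRT: V₁ = nRT₁/P₁ = 4.023 L.
Adiabatic (γ = 1.30), T V^(γ−1) and P V^γ constant: P₂ = P₁·(T₂/T₁)^(γ/(γ−1)) = 16.33 kPa; V₂ = V₁·(T₁/T₂)^(1/(γ−1)) = 27.26 L.
P constant ⇒ V ∝ T: P₃ = P₂; V₃ = V₂·(T₃/T₂) = 12.39 L.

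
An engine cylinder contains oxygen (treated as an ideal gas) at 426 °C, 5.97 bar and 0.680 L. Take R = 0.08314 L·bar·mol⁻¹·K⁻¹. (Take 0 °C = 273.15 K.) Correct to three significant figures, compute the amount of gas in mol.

n ≈ 0.0698 mol

Convert: T = 699.15 K.
PV = nRT ⇒ n = PV/(RT) = (5.97 × 0.680) / (0.08314 × 699.15)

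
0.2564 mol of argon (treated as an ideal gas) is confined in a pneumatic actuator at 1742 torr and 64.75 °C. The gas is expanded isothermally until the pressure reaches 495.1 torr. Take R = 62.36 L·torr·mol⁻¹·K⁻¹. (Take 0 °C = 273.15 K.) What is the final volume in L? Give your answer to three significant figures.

V₂ ≈ 10.9 L

Convert: T₁ = 337.9 K.
From PV = nRT: V₁ = nRT₁/P₁ = 3.101 L.
Isothermal, so P V is constant: T₂ = T₁; V₂ = V₁·(P₁/P₂) = 10.91 L.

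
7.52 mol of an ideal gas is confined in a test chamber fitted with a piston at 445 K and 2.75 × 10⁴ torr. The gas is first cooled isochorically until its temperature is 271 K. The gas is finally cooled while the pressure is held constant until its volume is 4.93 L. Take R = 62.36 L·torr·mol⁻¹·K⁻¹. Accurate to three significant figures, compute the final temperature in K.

T₃ ≈ 176 K

From PV = nRT: V₁ = nRT₁/P₁ = 7.588 L.
Isochoric, so P/T is constant: V₂ = V₁; P₂ = P₁·(T₂/T₁) = 1.675e+04 torr.
P constant ⇒ V ∝ T: P₃ = P₂; T₃ = T₂·(V₃/V₂) = 176.1 K.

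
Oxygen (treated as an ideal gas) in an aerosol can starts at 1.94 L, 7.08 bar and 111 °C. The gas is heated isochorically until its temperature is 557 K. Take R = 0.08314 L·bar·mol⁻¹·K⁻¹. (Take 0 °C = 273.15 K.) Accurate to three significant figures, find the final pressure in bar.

Convert: T₁ = 384.1 K.
V constant ⇒ P ∝ T: V₂ = V₁; P₂ = P₁·(T₂/T₁) = 10.27 bar.

P₂ ≈ 10.3 bar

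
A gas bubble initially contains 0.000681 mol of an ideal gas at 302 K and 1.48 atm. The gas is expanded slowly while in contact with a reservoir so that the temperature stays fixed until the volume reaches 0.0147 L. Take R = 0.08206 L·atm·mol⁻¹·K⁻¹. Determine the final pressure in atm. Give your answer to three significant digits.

From PV = nRT: V₁ = nRT₁/P₁ = 0.01140 L.
T constant ⇒ Boyle's law P V = const: T₂ = T₁; P₂ = P₁·(V₁/V₂) = 1.148 atm.

P₂ ≈ 1.15 atm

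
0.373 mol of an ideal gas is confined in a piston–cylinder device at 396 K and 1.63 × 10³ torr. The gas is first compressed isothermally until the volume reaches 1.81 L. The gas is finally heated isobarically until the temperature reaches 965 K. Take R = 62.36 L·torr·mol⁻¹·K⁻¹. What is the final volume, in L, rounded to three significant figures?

V₃ ≈ 4.41 L

From PV = nRT: V₁ = nRT₁/P₁ = 5.651 L.
T constant ⇒ Boyle's law P V = const: T₂ = T₁; P₂ = P₁·(V₁/V₂) = 5089 torr.
P constant ⇒ V ∝ T: P₃ = P₂; V₃ = V₂·(T₃/T₂) = 4.411 L.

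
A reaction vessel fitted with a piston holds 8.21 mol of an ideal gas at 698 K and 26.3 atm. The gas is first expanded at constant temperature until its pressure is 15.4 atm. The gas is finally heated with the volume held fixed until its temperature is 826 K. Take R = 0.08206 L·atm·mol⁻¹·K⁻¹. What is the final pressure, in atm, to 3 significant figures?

From PV = nRT: V₁ = nRT₁/P₁ = 17.88 L.
Isothermal, so P V is constant: T₂ = T₁; V₂ = V₁·(P₁/P₂) = 30.54 L.
Isochoric, so P/T is constant: V₃ = V₂; P₃ = P₂·(T₃/T₂) = 18.22 atm.

P₃ ≈ 18.2 atm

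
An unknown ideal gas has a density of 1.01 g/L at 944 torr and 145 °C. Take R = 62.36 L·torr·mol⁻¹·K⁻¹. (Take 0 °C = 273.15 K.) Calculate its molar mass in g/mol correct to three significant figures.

M ≈ 27.9 g/mol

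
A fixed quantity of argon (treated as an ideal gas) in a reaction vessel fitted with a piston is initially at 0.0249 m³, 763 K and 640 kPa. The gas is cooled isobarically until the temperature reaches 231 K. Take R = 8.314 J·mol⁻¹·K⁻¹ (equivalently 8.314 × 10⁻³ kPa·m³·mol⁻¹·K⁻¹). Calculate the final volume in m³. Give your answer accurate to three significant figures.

P constant ⇒ V ∝ T: P₂ = P₁; V₂ = V₁·(T₂/T₁) = 0.007539 m³.

V₂ ≈ 0.00754 m³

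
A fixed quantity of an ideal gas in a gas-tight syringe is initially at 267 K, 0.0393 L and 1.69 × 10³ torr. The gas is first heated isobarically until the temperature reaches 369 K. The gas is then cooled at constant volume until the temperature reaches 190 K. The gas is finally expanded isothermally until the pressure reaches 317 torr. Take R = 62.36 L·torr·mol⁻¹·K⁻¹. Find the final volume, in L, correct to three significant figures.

P constant ⇒ V ∝ T: P₂ = P₁; V₂ = V₁·(T₂/T₁) = 0.05431 L.
V constant ⇒ P ∝ T: V₃ = V₂; P₃ = P₂·(T₃/T₂) = 870.2 torr.
T constant ⇒ Boyle's law P V = const: T₄ = T₃; V₄ = V₃·(P₃/P₄) = 0.1491 L.

V₄ ≈ 0.149 L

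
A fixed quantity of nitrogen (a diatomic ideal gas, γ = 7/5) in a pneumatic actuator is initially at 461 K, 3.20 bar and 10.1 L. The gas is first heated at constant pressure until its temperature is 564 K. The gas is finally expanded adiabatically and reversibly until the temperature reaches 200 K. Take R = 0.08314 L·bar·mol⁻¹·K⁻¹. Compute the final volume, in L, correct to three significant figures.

P constant ⇒ V ∝ T: P₂ = P₁; V₂ = V₁·(T₂/T₁) = 12.36 L.
Adiabatic (γ = 7/5), T V^(γ−1) and P V^γ constant: P₃ = P₂·(T₃/T₂)^(γ/(γ−1)) = 0.08497 bar; V₃ = V₂·(T₂/T₃)^(1/(γ−1)) = 165.0 L.

V₃ ≈ 165 L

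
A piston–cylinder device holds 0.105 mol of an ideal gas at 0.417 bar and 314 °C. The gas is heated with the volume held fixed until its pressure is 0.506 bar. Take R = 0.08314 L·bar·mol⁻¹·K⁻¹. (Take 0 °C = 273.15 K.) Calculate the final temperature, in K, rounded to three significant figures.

T₂ ≈ 712 K

Convert: T₁ = 587.1 K.
From PV = nRT: V₁ = nRT₁/P₁ = 12.29 L.
Isochoric, so P/T is constant: V₂ = V₁; T₂ = T₁·(P₂/P₁) = 712.5 K.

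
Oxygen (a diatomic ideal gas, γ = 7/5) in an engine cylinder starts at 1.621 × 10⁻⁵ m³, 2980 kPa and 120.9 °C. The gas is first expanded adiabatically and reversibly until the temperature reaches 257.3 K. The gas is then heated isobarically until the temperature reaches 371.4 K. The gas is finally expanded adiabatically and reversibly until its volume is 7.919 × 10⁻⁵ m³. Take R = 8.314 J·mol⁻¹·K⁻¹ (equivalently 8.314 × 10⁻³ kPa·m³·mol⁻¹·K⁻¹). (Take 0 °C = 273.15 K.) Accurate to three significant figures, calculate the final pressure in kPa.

Convert: T₁ = 394.0 K.
Reversible adiabatic, γ = 7/5: P₂ = P₁·(T₂/T₁)^(γ/(γ−1)) = 670.4 kPa; V₂ = V₁·(T₁/T₂)^(1/(γ−1)) = 4.705e-05 m³.
P constant ⇒ V ∝ T: P₃ = P₂; V₃ = V₂·(T₃/T₂) = 6.791e-05 m³.
Reversible adiabatic, γ = 7/5: T₄ = T₃·(V₃/V₄)^(γ−1) = 349.3 K; P₄ = P₃·(V₃/V₄)^γ = 540.7 kPa.

P₄ ≈ 541 kPa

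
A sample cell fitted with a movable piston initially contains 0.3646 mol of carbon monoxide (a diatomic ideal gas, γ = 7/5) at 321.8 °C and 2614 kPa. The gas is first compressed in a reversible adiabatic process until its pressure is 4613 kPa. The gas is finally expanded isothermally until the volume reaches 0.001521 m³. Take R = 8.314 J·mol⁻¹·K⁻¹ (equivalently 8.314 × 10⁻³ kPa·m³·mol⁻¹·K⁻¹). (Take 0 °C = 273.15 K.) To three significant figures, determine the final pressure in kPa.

P₃ ≈ 1.39e+03 kPa

Convert: T₁ = 595.0 K.
From PV = nRT: V₁ = nRT₁/P₁ = 0.0006899 m³.
Adiabatic (γ = 7/5), T V^(γ−1) and P V^γ constant: T₂ = T₁·(P₂/P₁)^((γ−1)/γ) = 699.8 K; V₂ = V₁·(P₁/P₂)^(1/γ) = 0.0004598 m³.
Isothermal, so P V is constant: T₃ = T₂; P₃ = P₂·(V₂/V₃) = 1395 kPa.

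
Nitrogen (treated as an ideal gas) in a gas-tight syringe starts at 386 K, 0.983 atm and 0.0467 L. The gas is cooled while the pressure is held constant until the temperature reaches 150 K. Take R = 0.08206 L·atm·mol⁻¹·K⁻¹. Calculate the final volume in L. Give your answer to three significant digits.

P constant ⇒ V ∝ T: P₂ = P₁; V₂ = V₁·(T₂/T₁) = 0.01815 L.

V₂ ≈ 0.0181 L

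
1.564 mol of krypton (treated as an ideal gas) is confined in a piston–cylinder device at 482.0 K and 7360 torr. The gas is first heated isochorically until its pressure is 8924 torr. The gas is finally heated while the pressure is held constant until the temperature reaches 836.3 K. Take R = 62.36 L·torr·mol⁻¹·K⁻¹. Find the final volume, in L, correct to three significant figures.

From PV = nRT: V₁ = nRT₁/P₁ = 6.387 L.
V constant ⇒ P ∝ T: V₂ = V₁; T₂ = T₁·(P₂/P₁) = 584.4 K.
Isobaric, so V/T is constant: P₃ = P₂; V₃ = V₂·(T₃/T₂) = 9.140 L.

V₃ ≈ 9.14 L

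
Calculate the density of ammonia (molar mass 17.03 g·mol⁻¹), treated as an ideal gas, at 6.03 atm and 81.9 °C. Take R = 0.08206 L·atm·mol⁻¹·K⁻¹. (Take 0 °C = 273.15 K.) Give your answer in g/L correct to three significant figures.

ρ ≈ 3.52 g/L

ρ = PM/(RT) = (6.03 × 17.03) / (0.08206 × 355.0)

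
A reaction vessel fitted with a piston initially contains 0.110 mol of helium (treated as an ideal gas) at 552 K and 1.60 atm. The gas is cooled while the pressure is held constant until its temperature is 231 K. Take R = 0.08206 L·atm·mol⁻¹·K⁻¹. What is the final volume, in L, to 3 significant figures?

From PV = nRT: V₁ = nRT₁/P₁ = 3.114 L.
Isobaric, so V/T is constant: P₂ = P₁; V₂ = V₁·(T₂/T₁) = 1.303 L.

V₂ ≈ 1.30 L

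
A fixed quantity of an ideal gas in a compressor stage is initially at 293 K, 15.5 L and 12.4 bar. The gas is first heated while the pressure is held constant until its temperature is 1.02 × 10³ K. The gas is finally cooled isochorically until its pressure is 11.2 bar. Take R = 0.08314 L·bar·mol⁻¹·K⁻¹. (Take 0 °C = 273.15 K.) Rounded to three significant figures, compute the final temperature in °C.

Isobaric, so V/T is constant: P₂ = P₁; V₂ = V₁·(T₂/T₁) = 53.96 L.
Isochoric, so P/T is constant: V₃ = V₂; T₃ = T₂·(P₃/P₂) = 921.3 K.

T₃ ≈ 648 °C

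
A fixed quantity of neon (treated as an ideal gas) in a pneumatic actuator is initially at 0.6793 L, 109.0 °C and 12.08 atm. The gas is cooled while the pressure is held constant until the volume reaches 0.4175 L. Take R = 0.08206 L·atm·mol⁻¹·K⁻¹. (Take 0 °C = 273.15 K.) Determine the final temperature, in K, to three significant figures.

Convert: T₁ = 382.1 K.
Isobaric, so V/T is constant: P₂ = P₁; T₂ = T₁·(V₂/V₁) = 234.9 K.

T₂ ≈ 235 K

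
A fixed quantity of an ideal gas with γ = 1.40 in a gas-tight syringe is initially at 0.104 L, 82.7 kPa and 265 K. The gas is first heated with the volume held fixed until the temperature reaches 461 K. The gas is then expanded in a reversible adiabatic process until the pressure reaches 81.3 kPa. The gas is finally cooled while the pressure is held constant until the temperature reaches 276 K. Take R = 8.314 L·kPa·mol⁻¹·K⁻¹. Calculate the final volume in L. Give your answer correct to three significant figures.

V constant ⇒ P ∝ T: V₂ = V₁; P₂ = P₁·(T₂/T₁) = 143.9 kPa.
Reversible adiabatic, γ = 1.40: T₃ = T₂·(P₃/P₂)^((γ−1)/γ) = 391.6 K; V₃ = V₂·(P₂/P₃)^(1/γ) = 0.1563 L.
P constant ⇒ V ∝ T: P₄ = P₃; V₄ = V₃·(T₄/T₃) = 0.1102 L.

V₄ ≈ 0.110 L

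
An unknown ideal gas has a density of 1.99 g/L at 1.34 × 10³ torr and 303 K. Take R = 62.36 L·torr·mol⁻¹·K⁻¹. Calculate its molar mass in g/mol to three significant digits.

M ≈ 28.1 g/mol

ρ = PM/(RT) ⇒ M = ρRT/P = (1.99 × 62.36 × 303.0) / 1.34e+03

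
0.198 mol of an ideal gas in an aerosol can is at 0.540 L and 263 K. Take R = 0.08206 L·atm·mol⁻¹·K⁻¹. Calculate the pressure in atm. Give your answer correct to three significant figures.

P ≈ 7.91 atm

PV = nRT ⇒ P = nRT/V = (0.198 × 0.08206 × 263) / 0.540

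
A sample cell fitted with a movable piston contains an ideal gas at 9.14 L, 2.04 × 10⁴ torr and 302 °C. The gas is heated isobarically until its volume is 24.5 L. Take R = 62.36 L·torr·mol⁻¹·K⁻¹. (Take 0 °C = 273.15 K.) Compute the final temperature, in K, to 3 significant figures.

T₂ ≈ 1.54e+03 K

Convert: T₁ = 575.1 K.
Isobaric, so V/T is constant: P₂ = P₁; T₂ = T₁·(V₂/V₁) = 1542 K.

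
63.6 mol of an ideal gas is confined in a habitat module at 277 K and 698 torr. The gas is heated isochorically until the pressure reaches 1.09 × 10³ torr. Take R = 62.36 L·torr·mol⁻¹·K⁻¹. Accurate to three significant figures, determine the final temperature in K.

From PV = nRT: V₁ = nRT₁/P₁ = 1574 L.
Isochoric, so P/T is constant: V₂ = V₁; T₂ = T₁·(P₂/P₁) = 432.6 K.

T₂ ≈ 433 K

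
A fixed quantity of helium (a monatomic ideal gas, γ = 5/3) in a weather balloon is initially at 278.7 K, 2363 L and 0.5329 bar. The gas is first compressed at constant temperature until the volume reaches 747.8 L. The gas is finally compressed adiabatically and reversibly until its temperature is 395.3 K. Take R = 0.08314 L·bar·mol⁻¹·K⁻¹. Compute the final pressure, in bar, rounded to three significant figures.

P₃ ≈ 4.03 bar

Isothermal, so P V is constant: T₂ = T₁; P₂ = P₁·(V₁/V₂) = 1.684 bar.
Adiabatic (γ = 5/3), T V^(γ−1) and P V^γ constant: P₃ = P₂·(T₃/T₂)^(γ/(γ−1)) = 4.035 bar; V₃ = V₂·(T₂/T₃)^(1/(γ−1)) = 442.7 L.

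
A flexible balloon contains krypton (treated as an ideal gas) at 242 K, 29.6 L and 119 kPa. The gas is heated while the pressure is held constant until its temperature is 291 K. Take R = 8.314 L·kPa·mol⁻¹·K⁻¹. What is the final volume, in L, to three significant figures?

Isobaric, so V/T is constant: P₂ = P₁; V₂ = V₁·(T₂/T₁) = 35.59 L.

V₂ ≈ 35.6 L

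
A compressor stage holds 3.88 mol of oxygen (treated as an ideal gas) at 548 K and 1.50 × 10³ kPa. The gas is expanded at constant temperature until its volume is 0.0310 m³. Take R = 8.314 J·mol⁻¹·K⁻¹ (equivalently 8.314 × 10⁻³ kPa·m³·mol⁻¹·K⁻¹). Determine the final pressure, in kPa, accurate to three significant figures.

From PV = nRT: V₁ = nRT₁/P₁ = 0.01179 m³.
T constant ⇒ Boyle's law P V = const: T₂ = T₁; P₂ = P₁·(V₁/V₂) = 570.2 kPa.

P₂ ≈ 570 kPa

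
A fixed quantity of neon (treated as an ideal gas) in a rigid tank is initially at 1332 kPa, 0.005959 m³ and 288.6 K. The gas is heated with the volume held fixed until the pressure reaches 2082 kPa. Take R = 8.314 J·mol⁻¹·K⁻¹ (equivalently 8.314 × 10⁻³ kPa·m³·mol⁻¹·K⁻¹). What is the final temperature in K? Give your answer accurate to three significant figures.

T₂ ≈ 451 K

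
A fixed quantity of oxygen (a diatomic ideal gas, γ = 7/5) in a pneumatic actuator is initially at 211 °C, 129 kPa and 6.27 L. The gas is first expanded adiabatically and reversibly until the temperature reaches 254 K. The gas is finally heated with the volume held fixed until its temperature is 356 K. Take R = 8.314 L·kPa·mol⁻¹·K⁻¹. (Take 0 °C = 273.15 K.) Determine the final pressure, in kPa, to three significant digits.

P₃ ≈ 18.9 kPa

Convert: T₁ = 484.1 K.
Reversible adiabatic, γ = 7/5: P₂ = P₁·(T₂/T₁)^(γ/(γ−1)) = 13.49 kPa; V₂ = V₁·(T₁/T₂)^(1/(γ−1)) = 31.45 L.
Isochoric, so P/T is constant: V₃ = V₂; P₃ = P₂·(T₃/T₂) = 18.91 kPa.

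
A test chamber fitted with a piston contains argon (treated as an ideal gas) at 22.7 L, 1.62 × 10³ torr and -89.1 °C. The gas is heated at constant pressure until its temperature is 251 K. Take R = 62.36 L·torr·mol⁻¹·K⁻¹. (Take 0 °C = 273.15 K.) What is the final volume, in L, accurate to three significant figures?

V₂ ≈ 31.0 L

Convert: T₁ = 184.0 K.
P constant ⇒ V ∝ T: P₂ = P₁; V₂ = V₁·(T₂/T₁) = 30.96 L.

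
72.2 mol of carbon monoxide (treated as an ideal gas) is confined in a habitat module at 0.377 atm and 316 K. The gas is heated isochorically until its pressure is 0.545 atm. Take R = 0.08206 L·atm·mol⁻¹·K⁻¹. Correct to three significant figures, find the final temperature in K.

From PV = nRT: V₁ = nRT₁/P₁ = 4966 L.
V constant ⇒ P ∝ T: V₂ = V₁; T₂ = T₁·(P₂/P₁) = 456.8 K.

T₂ ≈ 457 K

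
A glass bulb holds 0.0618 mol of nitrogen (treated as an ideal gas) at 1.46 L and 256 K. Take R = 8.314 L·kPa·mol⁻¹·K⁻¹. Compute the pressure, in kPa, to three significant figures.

P ≈ 90.1 kPa

PV = nRT ⇒ P = nRT/V = (0.0618 × 8.314 × 256) / 1.46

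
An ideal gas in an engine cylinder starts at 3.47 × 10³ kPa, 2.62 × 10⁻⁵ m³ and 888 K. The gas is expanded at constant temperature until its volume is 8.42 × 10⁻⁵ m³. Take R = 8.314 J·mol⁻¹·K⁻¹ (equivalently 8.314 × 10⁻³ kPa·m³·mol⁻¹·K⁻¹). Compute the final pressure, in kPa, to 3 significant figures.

P₂ ≈ 1.08e+03 kPa

T constant ⇒ Boyle's law P V = const: T₂ = T₁; P₂ = P₁·(V₁/V₂) = 1080 kPa.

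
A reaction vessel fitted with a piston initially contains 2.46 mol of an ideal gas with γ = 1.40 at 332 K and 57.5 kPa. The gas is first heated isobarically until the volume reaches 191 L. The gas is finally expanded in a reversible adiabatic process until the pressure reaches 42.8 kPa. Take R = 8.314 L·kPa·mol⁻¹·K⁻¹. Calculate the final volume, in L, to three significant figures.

V₃ ≈ 236 L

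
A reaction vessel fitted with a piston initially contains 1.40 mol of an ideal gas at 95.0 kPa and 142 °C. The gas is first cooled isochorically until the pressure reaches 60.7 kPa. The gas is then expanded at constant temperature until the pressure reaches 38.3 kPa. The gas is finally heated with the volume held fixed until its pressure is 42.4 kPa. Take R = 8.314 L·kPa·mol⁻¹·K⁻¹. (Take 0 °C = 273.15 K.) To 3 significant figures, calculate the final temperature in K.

T₄ ≈ 294 K

Convert: T₁ = 415.1 K.
From PV = nRT: V₁ = nRT₁/P₁ = 50.87 L.
V constant ⇒ P ∝ T: V₂ = V₁; T₂ = T₁·(P₂/P₁) = 265.3 K.
Isothermal, so P V is constant: T₃ = T₂; V₃ = V₂·(P₂/P₃) = 80.61 L.
V constant ⇒ P ∝ T: V₄ = V₃; T₄ = T₃·(P₄/P₃) = 293.7 K.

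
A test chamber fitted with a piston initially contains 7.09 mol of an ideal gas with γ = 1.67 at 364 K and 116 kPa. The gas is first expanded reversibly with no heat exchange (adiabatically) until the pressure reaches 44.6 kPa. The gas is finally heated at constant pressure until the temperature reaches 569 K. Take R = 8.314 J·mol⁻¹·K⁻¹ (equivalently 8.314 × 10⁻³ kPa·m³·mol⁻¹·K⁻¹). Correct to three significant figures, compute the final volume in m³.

From PV = nRT: V₁ = nRT₁/P₁ = 0.1850 m³.
Reversible adiabatic, γ = 1.67: T₂ = T₁·(P₂/P₁)^((γ−1)/γ) = 248.1 K; V₂ = V₁·(P₁/P₂)^(1/γ) = 0.3279 m³.
P constant ⇒ V ∝ T: P₃ = P₂; V₃ = V₂·(T₃/T₂) = 0.7520 m³.

V₃ ≈ 0.752 m³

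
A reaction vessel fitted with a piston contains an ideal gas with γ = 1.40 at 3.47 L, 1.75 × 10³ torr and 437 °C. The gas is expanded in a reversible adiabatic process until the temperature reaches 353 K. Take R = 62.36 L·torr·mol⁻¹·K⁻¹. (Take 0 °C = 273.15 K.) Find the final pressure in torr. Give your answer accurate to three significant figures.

Convert: T₁ = 710.1 K.
Adiabatic (γ = 1.40), T V^(γ−1) and P V^γ constant: P₂ = P₁·(T₂/T₁)^(γ/(γ−1)) = 151.5 torr; V₂ = V₁·(T₁/T₂)^(1/(γ−1)) = 19.92 L.

P₂ ≈ 152 torr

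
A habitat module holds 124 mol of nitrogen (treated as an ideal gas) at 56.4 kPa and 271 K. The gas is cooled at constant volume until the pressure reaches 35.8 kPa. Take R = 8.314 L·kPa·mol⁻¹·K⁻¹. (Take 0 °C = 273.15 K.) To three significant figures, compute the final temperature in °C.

T₂ ≈ -101 °C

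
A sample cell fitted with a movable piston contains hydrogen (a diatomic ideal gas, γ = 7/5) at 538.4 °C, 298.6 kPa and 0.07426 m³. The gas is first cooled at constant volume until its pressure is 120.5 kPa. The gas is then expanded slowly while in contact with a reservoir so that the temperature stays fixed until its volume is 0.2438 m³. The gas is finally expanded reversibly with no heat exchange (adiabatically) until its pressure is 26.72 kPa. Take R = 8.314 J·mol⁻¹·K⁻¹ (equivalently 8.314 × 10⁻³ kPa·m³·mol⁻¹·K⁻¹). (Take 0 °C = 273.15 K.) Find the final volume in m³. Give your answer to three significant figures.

Convert: T₁ = 811.5 K.
V constant ⇒ P ∝ T: V₂ = V₁; T₂ = T₁·(P₂/P₁) = 327.5 K.
Isothermal, so P V is constant: T₃ = T₂; P₃ = P₂·(V₂/V₃) = 36.70 kPa.
Adiabatic (γ = 7/5), T V^(γ−1) and P V^γ constant: T₄ = T₃·(P₄/P₃)^((γ−1)/γ) = 299.1 K; V₄ = V₃·(P₃/P₄)^(1/γ) = 0.3059 m³.

V₄ ≈ 0.306 m³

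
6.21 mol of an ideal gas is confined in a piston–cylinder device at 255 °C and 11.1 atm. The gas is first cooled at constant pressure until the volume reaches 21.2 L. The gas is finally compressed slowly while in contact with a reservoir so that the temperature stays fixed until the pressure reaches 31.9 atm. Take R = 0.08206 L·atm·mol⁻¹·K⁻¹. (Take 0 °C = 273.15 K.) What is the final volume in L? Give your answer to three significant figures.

Convert: T₁ = 528.1 K.
From PV = nRT: V₁ = nRT₁/P₁ = 24.25 L.
Isobaric, so V/T is constant: P₂ = P₁; T₂ = T₁·(V₂/V₁) = 461.8 K.
Isothermal, so P V is constant: T₃ = T₂; V₃ = V₂·(P₂/P₃) = 7.377 L.

V₃ ≈ 7.38 L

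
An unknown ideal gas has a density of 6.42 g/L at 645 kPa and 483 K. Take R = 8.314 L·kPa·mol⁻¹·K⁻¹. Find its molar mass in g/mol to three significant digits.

ρ = PM/(RT) ⇒ M = ρRT/P = (6.42 × 8.314 × 483.0) / 645

M ≈ 40.0 g/mol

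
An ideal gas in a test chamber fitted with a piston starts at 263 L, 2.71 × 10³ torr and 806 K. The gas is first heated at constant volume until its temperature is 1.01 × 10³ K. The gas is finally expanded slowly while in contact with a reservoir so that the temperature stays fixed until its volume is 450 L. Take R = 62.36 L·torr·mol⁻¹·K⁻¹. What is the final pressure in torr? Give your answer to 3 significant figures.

P₃ ≈ 1.98e+03 torr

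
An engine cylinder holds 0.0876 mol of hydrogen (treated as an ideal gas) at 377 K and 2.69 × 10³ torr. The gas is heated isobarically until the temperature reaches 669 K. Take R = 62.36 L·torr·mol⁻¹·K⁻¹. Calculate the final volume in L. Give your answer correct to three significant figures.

From PV = nRT: V₁ = nRT₁/P₁ = 0.7656 L.
Isobaric, so V/T is constant: P₂ = P₁; V₂ = V₁·(T₂/T₁) = 1.359 L.

V₂ ≈ 1.36 L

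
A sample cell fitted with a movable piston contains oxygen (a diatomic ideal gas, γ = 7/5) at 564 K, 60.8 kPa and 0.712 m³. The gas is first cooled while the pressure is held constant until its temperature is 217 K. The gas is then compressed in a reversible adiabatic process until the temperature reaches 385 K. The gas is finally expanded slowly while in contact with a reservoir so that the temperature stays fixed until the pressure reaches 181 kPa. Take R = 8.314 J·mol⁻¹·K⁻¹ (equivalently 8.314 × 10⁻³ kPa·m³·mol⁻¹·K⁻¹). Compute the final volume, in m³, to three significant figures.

V₄ ≈ 0.163 m³

Isobaric, so V/T is constant: P₂ = P₁; V₂ = V₁·(T₂/T₁) = 0.2739 m³.
Reversible adiabatic, γ = 7/5: P₃ = P₂·(T₃/T₂)^(γ/(γ−1)) = 452.3 kPa; V₃ = V₂·(T₂/T₃)^(1/(γ−1)) = 0.06534 m³.
Isothermal, so P V is constant: T₄ = T₃; V₄ = V₃·(P₃/P₄) = 0.1633 m³.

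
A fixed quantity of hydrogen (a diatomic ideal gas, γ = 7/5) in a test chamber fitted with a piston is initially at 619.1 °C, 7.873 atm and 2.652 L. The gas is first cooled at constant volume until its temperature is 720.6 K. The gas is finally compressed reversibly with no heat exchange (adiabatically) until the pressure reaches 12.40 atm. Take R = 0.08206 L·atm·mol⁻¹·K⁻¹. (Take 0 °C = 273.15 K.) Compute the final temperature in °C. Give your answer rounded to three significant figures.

Convert: T₁ = 892.2 K.
Isochoric, so P/T is constant: V₂ = V₁; P₂ = P₁·(T₂/T₁) = 6.358 atm.
Reversible adiabatic, γ = 7/5: T₃ = T₂·(P₃/P₂)^((γ−1)/γ) = 872.1 K; V₃ = V₂·(P₂/P₃)^(1/γ) = 1.646 L.

T₃ ≈ 599 °C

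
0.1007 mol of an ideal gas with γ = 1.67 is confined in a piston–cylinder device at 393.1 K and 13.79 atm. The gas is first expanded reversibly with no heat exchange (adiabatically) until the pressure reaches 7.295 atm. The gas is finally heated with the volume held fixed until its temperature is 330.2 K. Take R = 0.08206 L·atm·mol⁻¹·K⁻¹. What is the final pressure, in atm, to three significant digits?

From PV = nRT: V₁ = nRT₁/P₁ = 0.2356 L.
Adiabatic (γ = 1.67), T V^(γ−1) and P V^γ constant: T₂ = T₁·(P₂/P₁)^((γ−1)/γ) = 304.5 K; V₂ = V₁·(P₁/P₂)^(1/γ) = 0.3449 L.
Isochoric, so P/T is constant: V₃ = V₂; P₃ = P₂·(T₃/T₂) = 7.911 atm.

P₃ ≈ 7.91 atm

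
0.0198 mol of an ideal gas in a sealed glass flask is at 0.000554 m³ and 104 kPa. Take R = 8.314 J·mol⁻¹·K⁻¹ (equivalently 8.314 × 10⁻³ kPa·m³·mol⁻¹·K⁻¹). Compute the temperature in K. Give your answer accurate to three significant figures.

T ≈ 350 K

PV = nRT ⇒ T = PV/(nR) = (104 × 0.000554) / (0.0198 × 8.314 × 10⁻³)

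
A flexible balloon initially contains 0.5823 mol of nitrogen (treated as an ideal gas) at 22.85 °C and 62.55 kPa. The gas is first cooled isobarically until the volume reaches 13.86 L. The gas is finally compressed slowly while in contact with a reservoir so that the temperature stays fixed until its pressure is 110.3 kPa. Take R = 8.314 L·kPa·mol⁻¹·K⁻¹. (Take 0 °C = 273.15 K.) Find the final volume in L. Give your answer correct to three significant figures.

Convert: T₁ = 296.0 K.
From PV = nRT: V₁ = nRT₁/P₁ = 22.91 L.
Isobaric, so V/T is constant: P₂ = P₁; T₂ = T₁·(V₂/V₁) = 179.1 K.
Isothermal, so P V is constant: T₃ = T₂; V₃ = V₂·(P₂/P₃) = 7.860 L.

V₃ ≈ 7.86 L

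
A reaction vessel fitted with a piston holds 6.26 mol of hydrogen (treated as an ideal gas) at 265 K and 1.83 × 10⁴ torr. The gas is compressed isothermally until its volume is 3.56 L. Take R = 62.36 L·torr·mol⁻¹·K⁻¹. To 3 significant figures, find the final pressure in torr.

From PV = nRT: V₁ = nRT₁/P₁ = 5.653 L.
T constant ⇒ Boyle's law P V = const: T₂ = T₁; P₂ = P₁·(V₁/V₂) = 2.906e+04 torr.

P₂ ≈ 2.91e+04 torr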